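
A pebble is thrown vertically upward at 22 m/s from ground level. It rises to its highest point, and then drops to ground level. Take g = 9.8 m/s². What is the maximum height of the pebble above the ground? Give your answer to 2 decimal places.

24.69 m

Phase 1 (rising): v₀ = 22.0 m/s, a = -9.8 m/s².
v = v₀ + at → t = (0 − 22.0) / -9.8 = 2.24 s
v² = v₀² + 2aΔx → Δx = (0² − 22.0²)/(2·-9.8) = 24.7 m
Maximum height = 24.7 m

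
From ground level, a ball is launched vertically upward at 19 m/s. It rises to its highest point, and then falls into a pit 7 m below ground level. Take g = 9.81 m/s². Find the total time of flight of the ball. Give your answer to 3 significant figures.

4.21 s

Phase 1 (rising): v₀ = 19.0 m/s, a = -9.81 m/s².
v = v₀ + at → t = (0 − 19.0) / -9.81 = 1.94 s
v² = v₀² + 2aΔx → Δx = (0² − 19.0²)/(2·-9.81) = 18.4 m

Phase 2 (falling): v₀ = 0 m/s, a = -9.81 m/s².
Falls 25.4 m from rest: t = √(2·25.4/9.81) = 2.28 s; v = g·t = 22.3 m/s.
Total time = 1.94 + 2.28 = 4.21 s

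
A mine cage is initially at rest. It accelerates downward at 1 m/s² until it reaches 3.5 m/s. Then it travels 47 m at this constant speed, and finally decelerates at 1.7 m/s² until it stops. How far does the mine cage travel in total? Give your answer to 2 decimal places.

56.73 m

Phase 1 (accelerating): v₀ = 0 m/s, a = 1 m/s².
v = v₀ + at → t = (3.5 − 0) / 1 = 3.50 s
v² = v₀² + 2aΔx → Δx = (3.5² − 0²)/(2·1) = 6.12 m

Phase 2 (constant speed): v₀ = 3.50 m/s, a = 0 m/s².
Constant speed: t = d/v = 47/3.50 = 13.4 s

Phase 3 (decelerating): v₀ = 3.50 m/s, a = -1.7 m/s².
v = v₀ + at → t = (0 − 3.50) / -1.7 = 2.06 s
v² = v₀² + 2aΔx → Δx = (0² − 3.50²)/(2·-1.7) = 3.60 m
Total distance = 6.12 + 47.0 + 3.60 = 56.7 m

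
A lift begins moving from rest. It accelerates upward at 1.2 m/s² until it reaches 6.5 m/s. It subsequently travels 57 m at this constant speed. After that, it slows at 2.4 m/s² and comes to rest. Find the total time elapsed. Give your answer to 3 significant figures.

16.9 s

Phase 1 (accelerating): v₀ = 0 m/s, a = 1.2 m/s².
v = v₀ + at → t = (6.5 − 0) / 1.2 = 5.42 s
v² = v₀² + 2aΔx → Δx = (6.5² − 0²)/(2·1.2) = 17.6 m

Phase 2 (constant speed): v₀ = 6.50 m/s, a = 0 m/s².
Constant speed: t = d/v = 57/6.50 = 8.77 s

Phase 3 (decelerating): v₀ = 6.50 m/s, a = -2.4 m/s².
v = v₀ + at → t = (0 − 6.50) / -2.4 = 2.71 s
v² = v₀² + 2aΔx → Δx = (0² − 6.50²)/(2·-2.4) = 8.80 m
Total time = 5.42 + 8.77 + 2.71 = 16.9 s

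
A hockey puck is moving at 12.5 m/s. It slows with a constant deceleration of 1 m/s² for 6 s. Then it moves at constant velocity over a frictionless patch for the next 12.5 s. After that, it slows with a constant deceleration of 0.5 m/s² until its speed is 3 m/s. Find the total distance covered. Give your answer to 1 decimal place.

Phase 1 (decelerating): v₀ = 12.5 m/s, a = -1 m/s².
v = v₀ + at = 12.5 + (-1)(6) = 6.50 m/s
Δx = v₀t + ½at² = 12.5·6 + 0.5·-1·6² = 57.0 m

Phase 2 (constant speed): v₀ = 6.50 m/s, a = 0 m/s².
v = v₀ + at = 6.50 + (0)(12.5) = 6.50 m/s
Δx = v₀t + ½at² = 6.50·12.5 + 0.5·0·12.5² = 81.2 m

Phase 3 (decelerating): v₀ = 6.50 m/s, a = -0.5 m/s².
v = v₀ + at → t = (3 − 6.50) / -0.5 = 7.00 s
v² = v₀² + 2aΔx → Δx = (3² − 6.50²)/(2·-0.5) = 33.2 m
Total distance = 57.0 + 81.2 + 33.2 = 172 m

171.5 m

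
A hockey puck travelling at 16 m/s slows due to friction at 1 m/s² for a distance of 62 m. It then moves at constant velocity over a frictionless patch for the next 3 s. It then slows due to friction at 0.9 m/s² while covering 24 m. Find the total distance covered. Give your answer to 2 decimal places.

120.47 m

Phase 1 (decelerating): v₀ = 16.0 m/s, a = -1 m/s².
v² = v₀² + 2aΔx = 16.0² + 2·-1·62 = 132 → v = 11.5 m/s
t = (v − v₀)/a = (11.5 − 16.0)/-1 = 4.51 s

Phase 2 (constant speed): v₀ = 11.5 m/s, a = 0 m/s².
v = v₀ + at = 11.5 + (0)(3) = 11.5 m/s
Δx = v₀t + ½at² = 11.5·3 + 0.5·0·3² = 34.5 m

Phase 3 (decelerating): v₀ = 11.5 m/s, a = -0.9 m/s².
v² = v₀² + 2aΔx = 11.5² + 2·-0.9·24 = 88.8 → v = 9.42 m/s
t = (v − v₀)/a = (9.42 − 11.5)/-0.9 = 2.30 s
Total distance = 62.0 + 34.5 + 24.0 = 120 m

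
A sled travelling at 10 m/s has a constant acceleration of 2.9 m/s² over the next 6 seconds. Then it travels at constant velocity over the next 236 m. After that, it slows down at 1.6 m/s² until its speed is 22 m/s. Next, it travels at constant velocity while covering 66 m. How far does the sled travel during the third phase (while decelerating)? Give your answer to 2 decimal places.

83.36 m

Phase 1 (accelerating): v₀ = 10.0 m/s, a = 2.9 m/s².
v = v₀ + at = 10.0 + (2.9)(6) = 27.4 m/s
Δx = v₀t + ½at² = 10.0·6 + 0.5·2.9·6² = 112 m

Phase 2 (constant speed): v₀ = 27.4 m/s, a = 0 m/s².
Constant speed: t = d/v = 236/27.4 = 8.61 s

Phase 3 (decelerating): v₀ = 27.4 m/s, a = -1.6 m/s².
v = v₀ + at → t = (22 − 27.4) / -1.6 = 3.37 s
v² = v₀² + 2aΔx → Δx = (22² − 27.4²)/(2·-1.6) = 83.4 m
Distance in phase 3 = 83.4 m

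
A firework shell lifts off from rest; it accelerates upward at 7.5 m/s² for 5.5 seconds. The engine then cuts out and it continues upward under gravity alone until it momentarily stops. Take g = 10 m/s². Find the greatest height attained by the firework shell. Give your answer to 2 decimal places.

198.52 m

Phase 1 (powered ascent): v₀ = 0 m/s, a = 7.5 m/s².
v = v₀ + at = 0 + (7.5)(5.5) = 41.2 m/s
Δx = v₀t + ½at² = 0·5.5 + 0.5·7.5·5.5² = 113 m

Phase 2 (coasting upward): v₀ = 41.2 m/s, a = -10 m/s².
v = v₀ + at → t = (0 − 41.2) / -10 = 4.12 s
v² = v₀² + 2aΔx → Δx = (0² − 41.2²)/(2·-10) = 85.1 m
Maximum height = 113 + 85.1 = 199 m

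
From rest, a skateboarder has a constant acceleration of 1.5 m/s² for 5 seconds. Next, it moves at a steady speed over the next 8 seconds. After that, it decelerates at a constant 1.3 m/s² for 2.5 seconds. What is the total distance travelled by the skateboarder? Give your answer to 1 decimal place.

Phase 1 (accelerating): v₀ = 0 m/s, a = 1.5 m/s².
v = v₀ + at = 0 + (1.5)(5) = 7.50 m/s
Δx = v₀t + ½at² = 0·5 + 0.5·1.5·5² = 18.8 m

Phase 2 (constant speed): v₀ = 7.50 m/s, a = 0 m/s².
v = v₀ + at = 7.50 + (0)(8) = 7.50 m/s
Δx = v₀t + ½at² = 7.50·8 + 0.5·0·8² = 60.0 m

Phase 3 (decelerating): v₀ = 7.50 m/s, a = -1.3 m/s².
v = v₀ + at = 7.50 + (-1.3)(2.5) = 4.25 m/s
Δx = v₀t + ½at² = 7.50·2.5 + 0.5·-1.3·2.5² = 14.7 m
Total distance = 18.8 + 60.0 + 14.7 = 93.4 m

93.4 m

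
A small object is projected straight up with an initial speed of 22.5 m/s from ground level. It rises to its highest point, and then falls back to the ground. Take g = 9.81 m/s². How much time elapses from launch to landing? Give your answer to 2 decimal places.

Phase 1 (rising): v₀ = 22.5 m/s, a = -9.81 m/s².
v = v₀ + at → t = (0 − 22.5) / -9.81 = 2.29 s
v² = v₀² + 2aΔx → Δx = (0² − 22.5²)/(2·-9.81) = 25.8 m

Phase 2 (falling): v₀ = 0 m/s, a = -9.81 m/s².
Falls 25.8 m from rest: t = √(2·25.8/9.81) = 2.29 s; v = g·t = 22.5 m/s.
Total time = 2.29 + 2.29 = 4.59 s

4.59 s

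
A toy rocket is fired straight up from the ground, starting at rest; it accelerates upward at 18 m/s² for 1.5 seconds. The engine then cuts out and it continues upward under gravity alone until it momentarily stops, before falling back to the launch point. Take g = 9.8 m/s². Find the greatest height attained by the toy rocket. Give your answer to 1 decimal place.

57.4 m

Phase 1 (powered ascent): v₀ = 0 m/s, a = 18 m/s².
v = v₀ + at = 0 + (18)(1.5) = 27.0 m/s
Δx = v₀t + ½at² = 0·1.5 + 0.5·18·1.5² = 20.2 m

Phase 2 (coasting upward): v₀ = 27.0 m/s, a = -9.8 m/s².
v = v₀ + at → t = (0 − 27.0) / -9.8 = 2.76 s
v² = v₀² + 2aΔx → Δx = (0² − 27.0²)/(2·-9.8) = 37.2 m
Maximum height = 20.2 + 37.2 = 57.4 m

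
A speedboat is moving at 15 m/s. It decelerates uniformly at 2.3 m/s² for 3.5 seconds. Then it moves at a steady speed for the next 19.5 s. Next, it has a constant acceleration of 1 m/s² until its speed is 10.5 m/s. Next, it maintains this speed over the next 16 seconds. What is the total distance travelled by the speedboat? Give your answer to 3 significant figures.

Phase 1 (decelerating): v₀ = 15.0 m/s, a = -2.3 m/s².
v = v₀ + at = 15.0 + (-2.3)(3.5) = 6.95 m/s
Δx = v₀t + ½at² = 15.0·3.5 + 0.5·-2.3·3.5² = 38.4 m

Phase 2 (constant speed): v₀ = 6.95 m/s, a = 0 m/s².
v = v₀ + at = 6.95 + (0)(19.5) = 6.95 m/s
Δx = v₀t + ½at² = 6.95·19.5 + 0.5·0·19.5² = 136 m

Phase 3 (accelerating): v₀ = 6.95 m/s, a = 1 m/s².
v = v₀ + at → t = (10.5 − 6.95) / 1 = 3.55 s
v² = v₀² + 2aΔx → Δx = (10.5² − 6.95²)/(2·1) = 31.0 m

Phase 4 (constant speed): v₀ = 10.5 m/s, a = 0 m/s².
v = v₀ + at = 10.5 + (0)(16) = 10.5 m/s
Δx = v₀t + ½at² = 10.5·16 + 0.5·0·16² = 168 m
Total distance = 38.4 + 136 + 31.0 + 168 = 373 m

373 m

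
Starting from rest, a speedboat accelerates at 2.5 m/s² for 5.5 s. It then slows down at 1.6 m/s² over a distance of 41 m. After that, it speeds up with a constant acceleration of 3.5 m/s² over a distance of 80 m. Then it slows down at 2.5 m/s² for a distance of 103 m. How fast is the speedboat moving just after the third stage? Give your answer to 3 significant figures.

24.9 m/s

Phase 1 (accelerating): v₀ = 0 m/s, a = 2.5 m/s².
v = v₀ + at = 0 + (2.5)(5.5) = 13.8 m/s
Δx = v₀t + ½at² = 0·5.5 + 0.5·2.5·5.5² = 37.8 m

Phase 2 (decelerating): v₀ = 13.8 m/s, a = -1.6 m/s².
v² = v₀² + 2aΔx = 13.8² + 2·-1.6·41 = 57.9 → v = 7.61 m/s
t = (v − v₀)/a = (7.61 − 13.8)/-1.6 = 3.84 s

Phase 3 (accelerating): v₀ = 7.61 m/s, a = 3.5 m/s².
v² = v₀² + 2aΔx = 7.61² + 2·3.5·80 = 618 → v = 24.9 m/s
t = (v − v₀)/a = (24.9 − 7.61)/3.5 = 4.93 s
Speed at end of phase 3 = 24.9 m/s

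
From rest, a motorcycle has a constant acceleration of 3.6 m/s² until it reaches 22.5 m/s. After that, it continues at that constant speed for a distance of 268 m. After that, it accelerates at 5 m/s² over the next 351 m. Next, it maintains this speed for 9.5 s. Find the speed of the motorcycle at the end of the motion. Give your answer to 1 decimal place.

63.4 m/s

Phase 1 (accelerating): v₀ = 0 m/s, a = 3.6 m/s².
v = v₀ + at → t = (22.5 − 0) / 3.6 = 6.25 s
v² = v₀² + 2aΔx → Δx = (22.5² − 0²)/(2·3.6) = 70.3 m

Phase 2 (constant speed): v₀ = 22.5 m/s, a = 0 m/s².
Constant speed: t = d/v = 268/22.5 = 11.9 s

Phase 3 (accelerating): v₀ = 22.5 m/s, a = 5 m/s².
v² = v₀² + 2aΔx = 22.5² + 2·5·351 = 4020 → v = 63.4 m/s
t = (v − v₀)/a = (63.4 − 22.5)/5 = 8.17 s

Phase 4 (constant speed): v₀ = 63.4 m/s, a = 0 m/s².
v = v₀ + at = 63.4 + (0)(9.5) = 63.4 m/s
Δx = v₀t + ½at² = 63.4·9.5 + 0.5·0·9.5² = 602 m
Final speed = 63.4 m/s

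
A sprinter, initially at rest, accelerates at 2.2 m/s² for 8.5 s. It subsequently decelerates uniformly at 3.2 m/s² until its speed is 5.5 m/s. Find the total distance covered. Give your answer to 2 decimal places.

129.39 m

Phase 1 (accelerating): v₀ = 0 m/s, a = 2.2 m/s².
v = v₀ + at = 0 + (2.2)(8.5) = 18.7 m/s
Δx = v₀t + ½at² = 0·8.5 + 0.5·2.2·8.5² = 79.5 m

Phase 2 (decelerating): v₀ = 18.7 m/s, a = -3.2 m/s².
v = v₀ + at → t = (5.5 − 18.7) / -3.2 = 4.13 s
v² = v₀² + 2aΔx → Δx = (5.5² − 18.7²)/(2·-3.2) = 49.9 m
Total distance = 79.5 + 49.9 = 129 m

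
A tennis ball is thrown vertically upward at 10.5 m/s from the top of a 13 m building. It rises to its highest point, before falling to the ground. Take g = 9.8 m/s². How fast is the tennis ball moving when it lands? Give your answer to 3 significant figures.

19.1 m/s

Phase 1 (rising): v₀ = 10.5 m/s, a = -9.8 m/s².
v = v₀ + at → t = (0 − 10.5) / -9.8 = 1.07 s
v² = v₀² + 2aΔx → Δx = (0² − 10.5²)/(2·-9.8) = 5.62 m

Phase 2 (falling): v₀ = 0 m/s, a = -9.8 m/s².
Falls 18.6 m from rest: t = √(2·18.6/9.8) = 1.95 s; v = g·t = 19.1 m/s.
Final speed = 19.1 m/s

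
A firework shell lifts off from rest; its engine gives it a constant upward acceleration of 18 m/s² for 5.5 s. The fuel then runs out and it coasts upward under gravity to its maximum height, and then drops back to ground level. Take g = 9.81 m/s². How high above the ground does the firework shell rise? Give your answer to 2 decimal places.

771.79 m

Phase 1 (powered ascent): v₀ = 0 m/s, a = 18 m/s².
v = v₀ + at = 0 + (18)(5.5) = 99.0 m/s
Δx = v₀t + ½at² = 0·5.5 + 0.5·18·5.5² = 272 m

Phase 2 (coasting upward): v₀ = 99.0 m/s, a = -9.81 m/s².
v = v₀ + at → t = (0 − 99.0) / -9.81 = 10.1 s
v² = v₀² + 2aΔx → Δx = (0² − 99.0²)/(2·-9.81) = 500 m
Maximum height = 272 + 500 = 772 m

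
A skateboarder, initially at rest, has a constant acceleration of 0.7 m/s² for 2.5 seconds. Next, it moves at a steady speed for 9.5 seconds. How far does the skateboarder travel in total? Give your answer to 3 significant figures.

18.8 m

Phase 1 (accelerating): v₀ = 0 m/s, a = 0.7 m/s².
v = v₀ + at = 0 + (0.7)(2.5) = 1.75 m/s
Δx = v₀t + ½at² = 0·2.5 + 0.5·0.7·2.5² = 2.19 m

Phase 2 (constant speed): v₀ = 1.75 m/s, a = 0 m/s².
v = v₀ + at = 1.75 + (0)(9.5) = 1.75 m/s
Δx = v₀t + ½at² = 1.75·9.5 + 0.5·0·9.5² = 16.6 m
Total distance = 2.19 + 16.6 = 18.8 m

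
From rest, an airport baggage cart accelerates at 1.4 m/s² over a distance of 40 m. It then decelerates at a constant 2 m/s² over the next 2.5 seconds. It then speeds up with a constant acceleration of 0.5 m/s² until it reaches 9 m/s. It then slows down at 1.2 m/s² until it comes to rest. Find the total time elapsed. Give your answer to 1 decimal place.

Phase 1 (accelerating): v₀ = 0 m/s, a = 1.4 m/s².
v² = v₀² + 2aΔx = 0² + 2·1.4·40 = 112 → v = 10.6 m/s
t = (v − v₀)/a = (10.6 − 0)/1.4 = 7.56 s

Phase 2 (decelerating): v₀ = 10.6 m/s, a = -2 m/s².
v = v₀ + at = 10.6 + (-2)(2.5) = 5.58 m/s
Δx = v₀t + ½at² = 10.6·2.5 + 0.5·-2·2.5² = 20.2 m

Phase 3 (accelerating): v₀ = 5.58 m/s, a = 0.5 m/s².
v = v₀ + at → t = (9 − 5.58) / 0.5 = 6.83 s
v² = v₀² + 2aΔx → Δx = (9² − 5.58²)/(2·0.5) = 49.8 m

Phase 4 (decelerating): v₀ = 9.00 m/s, a = -1.2 m/s².
v = v₀ + at → t = (0 − 9.00) / -1.2 = 7.50 s
v² = v₀² + 2aΔx → Δx = (0² − 9.00²)/(2·-1.2) = 33.8 m
Total time = 7.56 + 2.50 + 6.83 + 7.50 = 24.4 s

24.4 s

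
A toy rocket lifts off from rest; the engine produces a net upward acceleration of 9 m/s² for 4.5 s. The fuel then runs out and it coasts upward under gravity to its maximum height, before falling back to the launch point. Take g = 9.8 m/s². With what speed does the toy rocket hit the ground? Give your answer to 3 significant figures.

58.5 m/s

Phase 1 (powered ascent): v₀ = 0 m/s, a = 9 m/s².
v = v₀ + at = 0 + (9)(4.5) = 40.5 m/s
Δx = v₀t + ½at² = 0·4.5 + 0.5·9·4.5² = 91.1 m

Phase 2 (coasting upward): v₀ = 40.5 m/s, a = -9.8 m/s².
v = v₀ + at → t = (0 − 40.5) / -9.8 = 4.13 s
v² = v₀² + 2aΔx → Δx = (0² − 40.5²)/(2·-9.8) = 83.7 m

Phase 3 (free fall): v₀ = 0 m/s, a = -9.8 m/s².
Falls 175 m from rest: t = √(2·175/9.8) = 5.97 s; v = g·t = 58.5 m/s.
Impact speed = 58.5 m/s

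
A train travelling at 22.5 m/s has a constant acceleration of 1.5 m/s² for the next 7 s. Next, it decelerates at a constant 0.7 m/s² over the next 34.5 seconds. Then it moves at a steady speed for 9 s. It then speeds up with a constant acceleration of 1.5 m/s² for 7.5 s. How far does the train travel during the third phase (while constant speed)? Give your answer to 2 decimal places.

Phase 1 (accelerating): v₀ = 22.5 m/s, a = 1.5 m/s².
v = v₀ + at = 22.5 + (1.5)(7) = 33.0 m/s
Δx = v₀t + ½at² = 22.5·7 + 0.5·1.5·7² = 194 m

Phase 2 (decelerating): v₀ = 33.0 m/s, a = -0.7 m/s².
v = v₀ + at = 33.0 + (-0.7)(34.5) = 8.85 m/s
Δx = v₀t + ½at² = 33.0·34.5 + 0.5·-0.7·34.5² = 722 m

Phase 3 (constant speed): v₀ = 8.85 m/s, a = 0 m/s².
v = v₀ + at = 8.85 + (0)(9) = 8.85 m/s
Δx = v₀t + ½at² = 8.85·9 + 0.5·0·9² = 79.7 m
Distance in phase 3 = 79.7 m

79.65 m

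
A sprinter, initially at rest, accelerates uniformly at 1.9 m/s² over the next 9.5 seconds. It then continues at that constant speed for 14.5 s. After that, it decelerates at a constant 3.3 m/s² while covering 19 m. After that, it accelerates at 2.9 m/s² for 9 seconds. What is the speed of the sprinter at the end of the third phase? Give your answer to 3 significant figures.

Phase 1 (accelerating): v₀ = 0 m/s, a = 1.9 m/s².
v = v₀ + at = 0 + (1.9)(9.5) = 18.1 m/s
Δx = v₀t + ½at² = 0·9.5 + 0.5·1.9·9.5² = 85.7 m

Phase 2 (constant speed): v₀ = 18.1 m/s, a = 0 m/s².
v = v₀ + at = 18.1 + (0)(14.5) = 18.1 m/s
Δx = v₀t + ½at² = 18.1·14.5 + 0.5·0·14.5² = 262 m

Phase 3 (decelerating): v₀ = 18.1 m/s, a = -3.3 m/s².
v² = v₀² + 2aΔx = 18.1² + 2·-3.3·19 = 200 → v = 14.2 m/s
t = (v − v₀)/a = (14.2 − 18.1)/-3.3 = 1.18 s
Speed at end of phase 3 = 14.2 m/s

14.2 m/s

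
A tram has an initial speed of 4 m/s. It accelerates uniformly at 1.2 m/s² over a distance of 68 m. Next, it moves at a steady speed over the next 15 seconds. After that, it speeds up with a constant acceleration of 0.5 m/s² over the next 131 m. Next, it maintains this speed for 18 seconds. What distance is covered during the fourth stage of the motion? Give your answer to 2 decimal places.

Phase 1 (accelerating): v₀ = 4.00 m/s, a = 1.2 m/s².
v² = v₀² + 2aΔx = 4.00² + 2·1.2·68 = 179 → v = 13.4 m/s
t = (v − v₀)/a = (13.4 − 4.00)/1.2 = 7.82 s

Phase 2 (constant speed): v₀ = 13.4 m/s, a = 0 m/s².
v = v₀ + at = 13.4 + (0)(15) = 13.4 m/s
Δx = v₀t + ½at² = 13.4·15 + 0.5·0·15² = 201 m

Phase 3 (accelerating): v₀ = 13.4 m/s, a = 0.5 m/s².
v² = v₀² + 2aΔx = 13.4² + 2·0.5·131 = 310 → v = 17.6 m/s
t = (v − v₀)/a = (17.6 − 13.4)/0.5 = 8.45 s

Phase 4 (constant speed): v₀ = 17.6 m/s, a = 0 m/s².
v = v₀ + at = 17.6 + (0)(18) = 17.6 m/s
Δx = v₀t + ½at² = 17.6·18 + 0.5·0·18² = 317 m
Distance in phase 4 = 317 m

317.02 m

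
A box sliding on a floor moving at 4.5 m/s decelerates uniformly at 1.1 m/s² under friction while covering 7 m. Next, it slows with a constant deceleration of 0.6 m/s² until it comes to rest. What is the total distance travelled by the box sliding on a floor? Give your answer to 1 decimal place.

Phase 1 (decelerating): v₀ = 4.50 m/s, a = -1.1 m/s².
v² = v₀² + 2aΔx = 4.50² + 2·-1.1·7 = 4.85 → v = 2.20 m/s
t = (v − v₀)/a = (2.20 − 4.50)/-1.1 = 2.09 s

Phase 2 (decelerating): v₀ = 2.20 m/s, a = -0.6 m/s².
v = v₀ + at → t = (0 − 2.20) / -0.6 = 3.67 s
v² = v₀² + 2aΔx → Δx = (0² − 2.20²)/(2·-0.6) = 4.04 m
Total distance = 7.00 + 4.04 = 11.0 m

11.0 m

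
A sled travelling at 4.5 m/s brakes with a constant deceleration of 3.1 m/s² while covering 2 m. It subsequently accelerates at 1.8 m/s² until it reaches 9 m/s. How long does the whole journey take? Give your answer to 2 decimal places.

3.99 s

Phase 1 (decelerating): v₀ = 4.50 m/s, a = -3.1 m/s².
v² = v₀² + 2aΔx = 4.50² + 2·-3.1·2 = 7.85 → v = 2.80 m/s
t = (v − v₀)/a = (2.80 − 4.50)/-3.1 = 0.548 s

Phase 2 (accelerating): v₀ = 2.80 m/s, a = 1.8 m/s².
v = v₀ + at → t = (9 − 2.80) / 1.8 = 3.44 s
v² = v₀² + 2aΔx → Δx = (9² − 2.80²)/(2·1.8) = 20.3 m
Total time = 0.548 + 3.44 = 3.99 s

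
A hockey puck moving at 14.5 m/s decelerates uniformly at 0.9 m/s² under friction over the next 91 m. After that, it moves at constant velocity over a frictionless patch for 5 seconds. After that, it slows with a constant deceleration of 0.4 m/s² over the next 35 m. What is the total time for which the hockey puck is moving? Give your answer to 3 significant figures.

Phase 1 (decelerating): v₀ = 14.5 m/s, a = -0.9 m/s².
v² = v₀² + 2aΔx = 14.5² + 2·-0.9·91 = 46.4 → v = 6.82 m/s
t = (v − v₀)/a = (6.82 − 14.5)/-0.9 = 8.54 s

Phase 2 (constant speed): v₀ = 6.82 m/s, a = 0 m/s².
v = v₀ + at = 6.82 + (0)(5) = 6.82 m/s
Δx = v₀t + ½at² = 6.82·5 + 0.5·0·5² = 34.1 m

Phase 3 (decelerating): v₀ = 6.82 m/s, a = -0.4 m/s².
v² = v₀² + 2aΔx = 6.82² + 2·-0.4·35 = 18.4 → v = 4.30 m/s
t = (v − v₀)/a = (4.30 − 6.82)/-0.4 = 6.30 s
Total time = 8.54 + 5.00 + 6.30 = 19.8 s

19.8 s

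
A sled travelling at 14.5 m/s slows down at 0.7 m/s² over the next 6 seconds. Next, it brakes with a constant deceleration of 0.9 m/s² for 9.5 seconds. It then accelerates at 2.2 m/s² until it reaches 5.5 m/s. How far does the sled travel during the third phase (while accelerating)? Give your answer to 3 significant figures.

Phase 1 (decelerating): v₀ = 14.5 m/s, a = -0.7 m/s².
v = v₀ + at = 14.5 + (-0.7)(6) = 10.3 m/s
Δx = v₀t + ½at² = 14.5·6 + 0.5·-0.7·6² = 74.4 m

Phase 2 (decelerating): v₀ = 10.3 m/s, a = -0.9 m/s².
v = v₀ + at = 10.3 + (-0.9)(9.5) = 1.75 m/s
Δx = v₀t + ½at² = 10.3·9.5 + 0.5·-0.9·9.5² = 57.2 m

Phase 3 (accelerating): v₀ = 1.75 m/s, a = 2.2 m/s².
v = v₀ + at → t = (5.5 − 1.75) / 2.2 = 1.70 s
v² = v₀² + 2aΔx → Δx = (5.5² − 1.75²)/(2·2.2) = 6.18 m
Distance in phase 3 = 6.18 m

6.18 m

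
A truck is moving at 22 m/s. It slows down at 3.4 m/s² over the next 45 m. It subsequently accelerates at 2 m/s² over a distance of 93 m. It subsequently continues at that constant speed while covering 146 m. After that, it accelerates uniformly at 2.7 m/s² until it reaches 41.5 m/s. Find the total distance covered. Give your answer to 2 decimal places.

Phase 1 (decelerating): v₀ = 22.0 m/s, a = -3.4 m/s².
v² = v₀² + 2aΔx = 22.0² + 2·-3.4·45 = 178 → v = 13.3 m/s
t = (v − v₀)/a = (13.3 − 22.0)/-3.4 = 2.55 s

Phase 2 (accelerating): v₀ = 13.3 m/s, a = 2 m/s².
v² = v₀² + 2aΔx = 13.3² + 2·2·93 = 550 → v = 23.5 m/s
t = (v − v₀)/a = (23.5 − 13.3)/2 = 5.06 s

Phase 3 (constant speed): v₀ = 23.5 m/s, a = 0 m/s².
Constant speed: t = d/v = 146/23.5 = 6.23 s

Phase 4 (accelerating): v₀ = 23.5 m/s, a = 2.7 m/s².
v = v₀ + at → t = (41.5 − 23.5) / 2.7 = 6.68 s
v² = v₀² + 2aΔx → Δx = (41.5² − 23.5²)/(2·2.7) = 217 m
Total distance = 45.0 + 93.0 + 146 + 217 = 501 m

501.08 m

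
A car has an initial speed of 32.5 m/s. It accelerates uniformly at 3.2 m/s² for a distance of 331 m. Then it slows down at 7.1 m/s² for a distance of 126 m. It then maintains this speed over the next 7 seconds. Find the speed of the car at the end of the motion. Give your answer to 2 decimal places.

37.22 m/s

Phase 1 (accelerating): v₀ = 32.5 m/s, a = 3.2 m/s².
v² = v₀² + 2aΔx = 32.5² + 2·3.2·331 = 3170 → v = 56.3 m/s
t = (v − v₀)/a = (56.3 − 32.5)/3.2 = 7.45 s

Phase 2 (decelerating): v₀ = 56.3 m/s, a = -7.1 m/s².
v² = v₀² + 2aΔx = 56.3² + 2·-7.1·126 = 1390 → v = 37.2 m/s
t = (v − v₀)/a = (37.2 − 56.3)/-7.1 = 2.69 s

Phase 3 (constant speed): v₀ = 37.2 m/s, a = 0 m/s².
v = v₀ + at = 37.2 + (0)(7) = 37.2 m/s
Δx = v₀t + ½at² = 37.2·7 + 0.5·0·7² = 261 m
Final speed = 37.2 m/s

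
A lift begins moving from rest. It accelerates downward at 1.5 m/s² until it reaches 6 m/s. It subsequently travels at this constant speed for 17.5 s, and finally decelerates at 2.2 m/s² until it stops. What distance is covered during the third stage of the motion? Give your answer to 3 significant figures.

8.18 m

Phase 1 (accelerating): v₀ = 0 m/s, a = 1.5 m/s².
v = v₀ + at → t = (6 − 0) / 1.5 = 4.00 s
v² = v₀² + 2aΔx → Δx = (6² − 0²)/(2·1.5) = 12.0 m

Phase 2 (constant speed): v₀ = 6.00 m/s, a = 0 m/s².
v = v₀ + at = 6.00 + (0)(17.5) = 6.00 m/s
Δx = v₀t + ½at² = 6.00·17.5 + 0.5·0·17.5² = 105 m

Phase 3 (decelerating): v₀ = 6.00 m/s, a = -2.2 m/s².
v = v₀ + at → t = (0 − 6.00) / -2.2 = 2.73 s
v² = v₀² + 2aΔx → Δx = (0² − 6.00²)/(2·-2.2) = 8.18 m
Distance in phase 3 = 8.18 m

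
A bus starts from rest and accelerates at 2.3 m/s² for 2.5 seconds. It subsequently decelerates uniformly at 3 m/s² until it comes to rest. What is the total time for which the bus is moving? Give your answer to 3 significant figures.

Phase 1 (accelerating): v₀ = 0 m/s, a = 2.3 m/s².
v = v₀ + at = 0 + (2.3)(2.5) = 5.75 m/s
Δx = v₀t + ½at² = 0·2.5 + 0.5·2.3·2.5² = 7.19 m

Phase 2 (decelerating): v₀ = 5.75 m/s, a = -3 m/s².
v = v₀ + at → t = (0 − 5.75) / -3 = 1.92 s
v² = v₀² + 2aΔx → Δx = (0² − 5.75²)/(2·-3) = 5.51 m
Total time = 2.50 + 1.92 = 4.42 s

4.42 s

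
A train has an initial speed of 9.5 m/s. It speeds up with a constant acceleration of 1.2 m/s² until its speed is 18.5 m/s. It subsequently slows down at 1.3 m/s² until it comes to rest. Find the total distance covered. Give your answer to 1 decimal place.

236.6 m

Phase 1 (accelerating): v₀ = 9.50 m/s, a = 1.2 m/s².
v = v₀ + at → t = (18.5 − 9.50) / 1.2 = 7.50 s
v² = v₀² + 2aΔx → Δx = (18.5² − 9.50²)/(2·1.2) = 105 m

Phase 2 (decelerating): v₀ = 18.5 m/s, a = -1.3 m/s².
v = v₀ + at → t = (0 − 18.5) / -1.3 = 14.2 s
v² = v₀² + 2aΔx → Δx = (0² − 18.5²)/(2·-1.3) = 132 m
Total distance = 105 + 132 = 237 m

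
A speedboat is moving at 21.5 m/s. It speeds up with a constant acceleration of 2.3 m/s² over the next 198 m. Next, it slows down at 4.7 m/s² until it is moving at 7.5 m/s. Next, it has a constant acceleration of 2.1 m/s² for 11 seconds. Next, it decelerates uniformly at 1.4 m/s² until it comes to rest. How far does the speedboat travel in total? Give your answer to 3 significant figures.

Phase 1 (accelerating): v₀ = 21.5 m/s, a = 2.3 m/s².
v² = v₀² + 2aΔx = 21.5² + 2·2.3·198 = 1370 → v = 37.1 m/s
t = (v − v₀)/a = (37.1 − 21.5)/2.3 = 6.76 s

Phase 2 (decelerating): v₀ = 37.1 m/s, a = -4.7 m/s².
v = v₀ + at → t = (7.5 − 37.1) / -4.7 = 6.29 s
v² = v₀² + 2aΔx → Δx = (7.5² − 37.1²)/(2·-4.7) = 140 m

Phase 3 (accelerating): v₀ = 7.50 m/s, a = 2.1 m/s².
v = v₀ + at = 7.50 + (2.1)(11) = 30.6 m/s
Δx = v₀t + ½at² = 7.50·11 + 0.5·2.1·11² = 210 m

Phase 4 (decelerating): v₀ = 30.6 m/s, a = -1.4 m/s².
v = v₀ + at → t = (0 − 30.6) / -1.4 = 21.9 s
v² = v₀² + 2aΔx → Δx = (0² − 30.6²)/(2·-1.4) = 334 m
Total distance = 198 + 140 + 210 + 334 = 882 m

882 m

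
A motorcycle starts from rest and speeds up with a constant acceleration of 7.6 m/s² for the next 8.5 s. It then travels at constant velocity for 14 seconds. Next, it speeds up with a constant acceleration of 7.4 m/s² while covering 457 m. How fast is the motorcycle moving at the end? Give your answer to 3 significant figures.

Phase 1 (accelerating): v₀ = 0 m/s, a = 7.6 m/s².
v = v₀ + at = 0 + (7.6)(8.5) = 64.6 m/s
Δx = v₀t + ½at² = 0·8.5 + 0.5·7.6·8.5² = 275 m

Phase 2 (constant speed): v₀ = 64.6 m/s, a = 0 m/s².
v = v₀ + at = 64.6 + (0)(14) = 64.6 m/s
Δx = v₀t + ½at² = 64.6·14 + 0.5·0·14² = 904 m

Phase 3 (accelerating): v₀ = 64.6 m/s, a = 7.4 m/s².
v² = v₀² + 2aΔx = 64.6² + 2·7.4·457 = 10900 → v = 105 m/s
t = (v − v₀)/a = (105 − 64.6)/7.4 = 5.40 s
Final speed = 105 m/s

105 m/s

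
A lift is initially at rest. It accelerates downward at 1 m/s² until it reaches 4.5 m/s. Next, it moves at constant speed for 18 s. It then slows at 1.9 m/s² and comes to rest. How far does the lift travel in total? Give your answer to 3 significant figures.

96.5 m

Phase 1 (accelerating): v₀ = 0 m/s, a = 1 m/s².
v = v₀ + at → t = (4.5 − 0) / 1 = 4.50 s
v² = v₀² + 2aΔx → Δx = (4.5² − 0²)/(2·1) = 10.1 m

Phase 2 (constant speed): v₀ = 4.50 m/s, a = 0 m/s².
v = v₀ + at = 4.50 + (0)(18) = 4.50 m/s
Δx = v₀t + ½at² = 4.50·18 + 0.5·0·18² = 81.0 m

Phase 3 (decelerating): v₀ = 4.50 m/s, a = -1.9 m/s².
v = v₀ + at → t = (0 − 4.50) / -1.9 = 2.37 s
v² = v₀² + 2aΔx → Δx = (0² − 4.50²)/(2·-1.9) = 5.33 m
Total distance = 10.1 + 81.0 + 5.33 = 96.5 m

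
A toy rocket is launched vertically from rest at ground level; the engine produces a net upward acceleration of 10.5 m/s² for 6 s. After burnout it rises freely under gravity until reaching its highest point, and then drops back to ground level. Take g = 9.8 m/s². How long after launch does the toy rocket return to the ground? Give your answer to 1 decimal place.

Phase 1 (powered ascent): v₀ = 0 m/s, a = 10.5 m/s².
v = v₀ + at = 0 + (10.5)(6) = 63.0 m/s
Δx = v₀t + ½at² = 0·6 + 0.5·10.5·6² = 189 m

Phase 2 (coasting upward): v₀ = 63.0 m/s, a = -9.8 m/s².
v = v₀ + at → t = (0 − 63.0) / -9.8 = 6.43 s
v² = v₀² + 2aΔx → Δx = (0² − 63.0²)/(2·-9.8) = 202 m

Phase 3 (free fall): v₀ = 0 m/s, a = -9.8 m/s².
Falls 392 m from rest: t = √(2·392/9.8) = 8.94 s; v = g·t = 87.6 m/s.
Total time = 6.00 + 6.43 + 8.94 = 21.4 s

21.4 s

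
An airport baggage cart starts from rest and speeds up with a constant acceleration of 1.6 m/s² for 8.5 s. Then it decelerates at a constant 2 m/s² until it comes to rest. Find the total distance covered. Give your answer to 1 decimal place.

104.0 m

Phase 1 (accelerating): v₀ = 0 m/s, a = 1.6 m/s².
v = v₀ + at = 0 + (1.6)(8.5) = 13.6 m/s
Δx = v₀t + ½at² = 0·8.5 + 0.5·1.6·8.5² = 57.8 m

Phase 2 (decelerating): v₀ = 13.6 m/s, a = -2 m/s².
v = v₀ + at → t = (0 − 13.6) / -2 = 6.80 s
v² = v₀² + 2aΔx → Δx = (0² − 13.6²)/(2·-2) = 46.2 m
Total distance = 57.8 + 46.2 = 104 m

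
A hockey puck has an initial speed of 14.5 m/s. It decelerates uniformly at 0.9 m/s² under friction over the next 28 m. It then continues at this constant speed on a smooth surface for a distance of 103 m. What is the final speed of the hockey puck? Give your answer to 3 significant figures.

Phase 1 (decelerating): v₀ = 14.5 m/s, a = -0.9 m/s².
v² = v₀² + 2aΔx = 14.5² + 2·-0.9·28 = 160 → v = 12.6 m/s
t = (v − v₀)/a = (12.6 − 14.5)/-0.9 = 2.06 s

Phase 2 (constant speed): v₀ = 12.6 m/s, a = 0 m/s².
Constant speed: t = d/v = 103/12.6 = 8.15 s
Final speed = 12.6 m/s

12.6 m/s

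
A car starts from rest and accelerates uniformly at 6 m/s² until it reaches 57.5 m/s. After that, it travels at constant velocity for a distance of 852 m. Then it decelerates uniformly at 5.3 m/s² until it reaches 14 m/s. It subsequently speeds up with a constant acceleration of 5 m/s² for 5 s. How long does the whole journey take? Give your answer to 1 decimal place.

37.6 s

Phase 1 (accelerating): v₀ = 0 m/s, a = 6 m/s².
v = v₀ + at → t = (57.5 − 0) / 6 = 9.58 s
v² = v₀² + 2aΔx → Δx = (57.5² − 0²)/(2·6) = 276 m

Phase 2 (constant speed): v₀ = 57.5 m/s, a = 0 m/s².
Constant speed: t = d/v = 852/57.5 = 14.8 s

Phase 3 (decelerating): v₀ = 57.5 m/s, a = -5.3 m/s².
v = v₀ + at → t = (14 − 57.5) / -5.3 = 8.21 s
v² = v₀² + 2aΔx → Δx = (14² − 57.5²)/(2·-5.3) = 293 m

Phase 4 (accelerating): v₀ = 14.0 m/s, a = 5 m/s².
v = v₀ + at = 14.0 + (5)(5) = 39.0 m/s
Δx = v₀t + ½at² = 14.0·5 + 0.5·5·5² = 132 m
Total time = 9.58 + 14.8 + 8.21 + 5.00 = 37.6 s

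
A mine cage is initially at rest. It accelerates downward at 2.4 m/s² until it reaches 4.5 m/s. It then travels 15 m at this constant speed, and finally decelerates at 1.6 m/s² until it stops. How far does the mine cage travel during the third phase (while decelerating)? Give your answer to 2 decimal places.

6.33 m

Phase 1 (accelerating): v₀ = 0 m/s, a = 2.4 m/s².
v = v₀ + at → t = (4.5 − 0) / 2.4 = 1.88 s
v² = v₀² + 2aΔx → Δx = (4.5² − 0²)/(2·2.4) = 4.22 m

Phase 2 (constant speed): v₀ = 4.50 m/s, a = 0 m/s².
Constant speed: t = d/v = 15/4.50 = 3.33 s

Phase 3 (decelerating): v₀ = 4.50 m/s, a = -1.6 m/s².
v = v₀ + at → t = (0 − 4.50) / -1.6 = 2.81 s
v² = v₀² + 2aΔx → Δx = (0² − 4.50²)/(2·-1.6) = 6.33 m
Distance in phase 3 = 6.33 m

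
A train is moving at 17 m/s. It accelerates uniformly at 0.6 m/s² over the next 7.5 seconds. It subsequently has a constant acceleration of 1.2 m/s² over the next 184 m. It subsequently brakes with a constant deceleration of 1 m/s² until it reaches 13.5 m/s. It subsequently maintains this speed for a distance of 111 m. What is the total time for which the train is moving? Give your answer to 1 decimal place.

39.4 s

Phase 1 (accelerating): v₀ = 17.0 m/s, a = 0.6 m/s².
v = v₀ + at = 17.0 + (0.6)(7.5) = 21.5 m/s
Δx = v₀t + ½at² = 17.0·7.5 + 0.5·0.6·7.5² = 144 m

Phase 2 (accelerating): v₀ = 21.5 m/s, a = 1.2 m/s².
v² = v₀² + 2aΔx = 21.5² + 2·1.2·184 = 904 → v = 30.1 m/s
t = (v − v₀)/a = (30.1 − 21.5)/1.2 = 7.14 s

Phase 3 (decelerating): v₀ = 30.1 m/s, a = -1 m/s².
v = v₀ + at → t = (13.5 − 30.1) / -1 = 16.6 s
v² = v₀² + 2aΔx → Δx = (13.5² − 30.1²)/(2·-1) = 361 m

Phase 4 (constant speed): v₀ = 13.5 m/s, a = 0 m/s².
Constant speed: t = d/v = 111/13.5 = 8.22 s
Total time = 7.50 + 7.14 + 16.6 + 8.22 = 39.4 s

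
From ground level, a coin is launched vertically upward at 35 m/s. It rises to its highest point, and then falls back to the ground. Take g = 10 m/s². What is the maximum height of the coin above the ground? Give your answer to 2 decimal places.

61.25 m

Phase 1 (rising): v₀ = 35.0 m/s, a = -10 m/s².
v = v₀ + at → t = (0 − 35.0) / -10 = 3.50 s
v² = v₀² + 2aΔx → Δx = (0² − 35.0²)/(2·-10) = 61.2 m
Maximum height = 61.2 m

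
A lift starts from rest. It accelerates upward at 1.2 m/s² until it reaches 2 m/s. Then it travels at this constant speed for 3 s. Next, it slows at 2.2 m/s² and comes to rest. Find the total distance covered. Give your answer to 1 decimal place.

8.6 m

Phase 1 (accelerating): v₀ = 0 m/s, a = 1.2 m/s².
v = v₀ + at → t = (2 − 0) / 1.2 = 1.67 s
v² = v₀² + 2aΔx → Δx = (2² − 0²)/(2·1.2) = 1.67 m

Phase 2 (constant speed): v₀ = 2.00 m/s, a = 0 m/s².
v = v₀ + at = 2.00 + (0)(3) = 2.00 m/s
Δx = v₀t + ½at² = 2.00·3 + 0.5·0·3² = 6.00 m

Phase 3 (decelerating): v₀ = 2.00 m/s, a = -2.2 m/s².
v = v₀ + at → t = (0 − 2.00) / -2.2 = 0.909 s
v² = v₀² + 2aΔx → Δx = (0² − 2.00²)/(2·-2.2) = 0.909 m
Total distance = 1.67 + 6.00 + 0.909 = 8.58 m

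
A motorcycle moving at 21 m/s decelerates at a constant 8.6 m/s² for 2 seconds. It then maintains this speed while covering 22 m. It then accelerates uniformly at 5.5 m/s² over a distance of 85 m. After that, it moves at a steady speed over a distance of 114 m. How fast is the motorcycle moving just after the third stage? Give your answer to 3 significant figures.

30.8 m/s

Phase 1 (decelerating): v₀ = 21.0 m/s, a = -8.6 m/s².
v = v₀ + at = 21.0 + (-8.6)(2) = 3.80 m/s
Δx = v₀t + ½at² = 21.0·2 + 0.5·-8.6·2² = 24.8 m

Phase 2 (constant speed): v₀ = 3.80 m/s, a = 0 m/s².
Constant speed: t = d/v = 22/3.80 = 5.79 s

Phase 3 (accelerating): v₀ = 3.80 m/s, a = 5.5 m/s².
v² = v₀² + 2aΔx = 3.80² + 2·5.5·85 = 949 → v = 30.8 m/s
t = (v − v₀)/a = (30.8 − 3.80)/5.5 = 4.91 s
Speed at end of phase 3 = 30.8 m/s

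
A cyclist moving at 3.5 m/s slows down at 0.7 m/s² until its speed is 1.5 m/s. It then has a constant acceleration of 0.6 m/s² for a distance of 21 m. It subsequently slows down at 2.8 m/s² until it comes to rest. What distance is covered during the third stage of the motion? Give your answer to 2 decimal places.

4.90 m

Phase 1 (decelerating): v₀ = 3.50 m/s, a = -0.7 m/s².
v = v₀ + at → t = (1.5 − 3.50) / -0.7 = 2.86 s
v² = v₀² + 2aΔx → Δx = (1.5² − 3.50²)/(2·-0.7) = 7.14 m

Phase 2 (accelerating): v₀ = 1.50 m/s, a = 0.6 m/s².
v² = v₀² + 2aΔx = 1.50² + 2·0.6·21 = 27.4 → v = 5.24 m/s
t = (v − v₀)/a = (5.24 − 1.50)/0.6 = 6.23 s

Phase 3 (decelerating): v₀ = 5.24 m/s, a = -2.8 m/s².
v = v₀ + at → t = (0 − 5.24) / -2.8 = 1.87 s
v² = v₀² + 2aΔx → Δx = (0² − 5.24²)/(2·-2.8) = 4.90 m
Distance in phase 3 = 4.90 m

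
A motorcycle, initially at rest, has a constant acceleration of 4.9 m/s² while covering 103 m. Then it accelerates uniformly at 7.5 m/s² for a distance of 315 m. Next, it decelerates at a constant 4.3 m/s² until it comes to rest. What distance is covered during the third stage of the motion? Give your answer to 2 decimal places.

Phase 1 (accelerating): v₀ = 0 m/s, a = 4.9 m/s².
v² = v₀² + 2aΔx = 0² + 2·4.9·103 = 1010 → v = 31.8 m/s
t = (v − v₀)/a = (31.8 − 0)/4.9 = 6.48 s

Phase 2 (accelerating): v₀ = 31.8 m/s, a = 7.5 m/s².
v² = v₀² + 2aΔx = 31.8² + 2·7.5·315 = 5730 → v = 75.7 m/s
t = (v − v₀)/a = (75.7 − 31.8)/7.5 = 5.86 s

Phase 3 (decelerating): v₀ = 75.7 m/s, a = -4.3 m/s².
v = v₀ + at → t = (0 − 75.7) / -4.3 = 17.6 s
v² = v₀² + 2aΔx → Δx = (0² − 75.7²)/(2·-4.3) = 667 m
Distance in phase 3 = 667 m

666.79 m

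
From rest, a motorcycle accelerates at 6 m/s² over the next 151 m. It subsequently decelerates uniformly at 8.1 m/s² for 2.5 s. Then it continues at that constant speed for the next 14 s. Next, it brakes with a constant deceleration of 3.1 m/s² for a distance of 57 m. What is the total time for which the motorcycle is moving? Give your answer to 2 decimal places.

Phase 1 (accelerating): v₀ = 0 m/s, a = 6 m/s².
v² = v₀² + 2aΔx = 0² + 2·6·151 = 1810 → v = 42.6 m/s
t = (v − v₀)/a = (42.6 − 0)/6 = 7.09 s

Phase 2 (decelerating): v₀ = 42.6 m/s, a = -8.1 m/s².
v = v₀ + at = 42.6 + (-8.1)(2.5) = 22.3 m/s
Δx = v₀t + ½at² = 42.6·2.5 + 0.5·-8.1·2.5² = 81.1 m

Phase 3 (constant speed): v₀ = 22.3 m/s, a = 0 m/s².
v = v₀ + at = 22.3 + (0)(14) = 22.3 m/s
Δx = v₀t + ½at² = 22.3·14 + 0.5·0·14² = 312 m

Phase 4 (decelerating): v₀ = 22.3 m/s, a = -3.1 m/s².
v² = v₀² + 2aΔx = 22.3² + 2·-3.1·57 = 145 → v = 12.0 m/s
t = (v − v₀)/a = (12.0 − 22.3)/-3.1 = 3.32 s
Total time = 7.09 + 2.50 + 14.0 + 3.32 = 26.9 s

26.91 s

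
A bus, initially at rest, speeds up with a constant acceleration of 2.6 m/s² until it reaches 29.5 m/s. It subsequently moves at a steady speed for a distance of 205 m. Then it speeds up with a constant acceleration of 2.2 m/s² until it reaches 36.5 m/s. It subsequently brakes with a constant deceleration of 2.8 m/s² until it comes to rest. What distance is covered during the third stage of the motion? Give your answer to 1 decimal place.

Phase 1 (accelerating): v₀ = 0 m/s, a = 2.6 m/s².
v = v₀ + at → t = (29.5 − 0) / 2.6 = 11.3 s
v² = v₀² + 2aΔx → Δx = (29.5² − 0²)/(2·2.6) = 167 m

Phase 2 (constant speed): v₀ = 29.5 m/s, a = 0 m/s².
Constant speed: t = d/v = 205/29.5 = 6.95 s

Phase 3 (accelerating): v₀ = 29.5 m/s, a = 2.2 m/s².
v = v₀ + at → t = (36.5 − 29.5) / 2.2 = 3.18 s
v² = v₀² + 2aΔx → Δx = (36.5² − 29.5²)/(2·2.2) = 105 m
Distance in phase 3 = 105 m

105.0 m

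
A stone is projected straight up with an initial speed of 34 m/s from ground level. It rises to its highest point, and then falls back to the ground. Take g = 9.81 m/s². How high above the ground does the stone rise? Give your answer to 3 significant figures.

Phase 1 (rising): v₀ = 34.0 m/s, a = -9.81 m/s².
v = v₀ + at → t = (0 − 34.0) / -9.81 = 3.47 s
v² = v₀² + 2aΔx → Δx = (0² − 34.0²)/(2·-9.81) = 58.9 m
Maximum height = 58.9 m

58.9 m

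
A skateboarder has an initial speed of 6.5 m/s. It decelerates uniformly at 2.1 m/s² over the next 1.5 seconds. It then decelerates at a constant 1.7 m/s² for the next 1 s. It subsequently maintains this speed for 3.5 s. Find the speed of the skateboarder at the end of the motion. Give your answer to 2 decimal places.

1.65 m/s

Phase 1 (decelerating): v₀ = 6.50 m/s, a = -2.1 m/s².
v = v₀ + at = 6.50 + (-2.1)(1.5) = 3.35 m/s
Δx = v₀t + ½at² = 6.50·1.5 + 0.5·-2.1·1.5² = 7.39 m

Phase 2 (decelerating): v₀ = 3.35 m/s, a = -1.7 m/s².
v = v₀ + at = 3.35 + (-1.7)(1) = 1.65 m/s
Δx = v₀t + ½at² = 3.35·1 + 0.5·-1.7·1² = 2.50 m

Phase 3 (constant speed): v₀ = 1.65 m/s, a = 0 m/s².
v = v₀ + at = 1.65 + (0)(3.5) = 1.65 m/s
Δx = v₀t + ½at² = 1.65·3.5 + 0.5·0·3.5² = 5.77 m
Final speed = 1.65 m/s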